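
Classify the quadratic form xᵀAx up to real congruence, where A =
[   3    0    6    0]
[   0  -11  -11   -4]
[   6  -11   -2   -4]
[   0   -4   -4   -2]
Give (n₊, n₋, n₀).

step 0: pivot 3 → sign +
step 1: pivot -11 → sign −
step 2: pivot -3 → sign −
step 3: pivot -6/11 → sign −
signature = (1, 3, 0)

Answer: (1, 3, 0)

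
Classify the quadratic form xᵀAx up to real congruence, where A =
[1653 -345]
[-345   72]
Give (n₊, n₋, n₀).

Answer: (1, 1, 0)

Derivation:
step 0: pivot 1653 → sign +
step 1: pivot -3/551 → sign −
signature = (1, 1, 0)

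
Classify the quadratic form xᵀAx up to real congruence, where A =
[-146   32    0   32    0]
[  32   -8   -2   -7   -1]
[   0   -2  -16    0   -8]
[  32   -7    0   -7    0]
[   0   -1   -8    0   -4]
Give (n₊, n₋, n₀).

step 0: pivot -146 → sign −
step 1: pivot -72/73 → sign −
step 2: pivot -215/18 → sign −
step 3: pivot 3/215 → sign +
step 4: row/col 4 already zero → sign 0
signature = (1, 3, 1)

Answer: (1, 3, 1)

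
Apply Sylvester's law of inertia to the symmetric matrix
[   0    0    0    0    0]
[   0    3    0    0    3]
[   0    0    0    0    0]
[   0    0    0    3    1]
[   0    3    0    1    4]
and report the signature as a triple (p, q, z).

step 0: pivot 3 → sign +
step 1: pivot 3 → sign +
step 2: pivot 2/3 → sign +
step 3: row/col 3 already zero → sign 0
step 4: row/col 4 already zero → sign 0
signature = (3, 0, 2)

Answer: (3, 0, 2)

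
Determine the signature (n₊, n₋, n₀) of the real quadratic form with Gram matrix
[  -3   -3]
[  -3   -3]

Answer: (0, 1, 1)

Derivation:
step 0: pivot -3 → sign −
step 1: row/col 1 already zero → sign 0
signature = (0, 1, 1)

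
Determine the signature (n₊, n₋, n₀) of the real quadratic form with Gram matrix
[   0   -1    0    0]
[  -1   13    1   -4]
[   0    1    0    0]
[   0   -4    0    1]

step 0: pivot 13 → sign +
step 1: pivot -1/13 → sign −
step 2: pivot 1 → sign +
step 3: row/col 3 already zero → sign 0
signature = (2, 1, 1)

Answer: (2, 1, 1)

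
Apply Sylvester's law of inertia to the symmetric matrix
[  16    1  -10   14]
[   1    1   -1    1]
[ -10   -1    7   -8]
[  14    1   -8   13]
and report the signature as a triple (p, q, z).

Answer: (3, 1, 0)

Derivation:
step 0: pivot 16 → sign +
step 1: pivot 15/16 → sign +
step 2: pivot 3/5 → sign +
step 3: pivot -1/3 → sign −
signature = (3, 1, 0)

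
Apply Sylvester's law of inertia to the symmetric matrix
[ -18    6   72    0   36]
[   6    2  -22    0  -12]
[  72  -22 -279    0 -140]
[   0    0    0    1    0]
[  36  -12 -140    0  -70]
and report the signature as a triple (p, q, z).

step 0: pivot -18 → sign −
step 1: pivot 4 → sign +
step 2: pivot 8 → sign +
step 3: pivot 1 → sign +
step 4: row/col 4 already zero → sign 0
signature = (3, 1, 1)

Answer: (3, 1, 1)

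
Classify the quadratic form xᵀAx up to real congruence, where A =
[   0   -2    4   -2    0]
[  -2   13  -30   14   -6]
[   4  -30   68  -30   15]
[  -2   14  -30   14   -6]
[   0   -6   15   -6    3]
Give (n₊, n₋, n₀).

Answer: (3, 2, 0)

Derivation:
step 0: pivot 13 → sign +
step 1: pivot -4/13 → sign −
step 2: pivot -1 → sign −
step 3: pivot 4 → sign +
step 4: pivot 3/4 → sign +
signature = (3, 2, 0)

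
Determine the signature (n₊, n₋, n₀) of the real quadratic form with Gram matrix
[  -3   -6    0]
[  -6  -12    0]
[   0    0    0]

step 0: pivot -3 → sign −
step 1: row/col 1 already zero → sign 0
step 2: row/col 2 already zero → sign 0
signature = (0, 1, 2)

Answer: (0, 1, 2)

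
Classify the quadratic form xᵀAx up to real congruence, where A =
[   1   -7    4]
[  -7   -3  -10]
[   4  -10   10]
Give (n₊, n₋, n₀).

Answer: (2, 1, 0)

Derivation:
step 0: pivot 1 → sign +
step 1: pivot -52 → sign −
step 2: pivot 3/13 → sign +
signature = (2, 1, 0)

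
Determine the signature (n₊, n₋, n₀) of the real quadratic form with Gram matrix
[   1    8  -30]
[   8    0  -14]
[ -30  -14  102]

Answer: (2, 1, 0)

Derivation:
step 0: pivot 1 → sign +
step 1: pivot -64 → sign −
step 2: pivot 1/16 → sign +
signature = (2, 1, 0)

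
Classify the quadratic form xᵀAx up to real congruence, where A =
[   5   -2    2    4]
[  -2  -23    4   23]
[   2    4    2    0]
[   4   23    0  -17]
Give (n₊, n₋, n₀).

Answer: (3, 1, 0)

Derivation:
step 0: pivot 5 → sign +
step 1: pivot -119/5 → sign −
step 2: pivot 258/119 → sign +
step 3: pivot 2/129 → sign +
signature = (3, 1, 0)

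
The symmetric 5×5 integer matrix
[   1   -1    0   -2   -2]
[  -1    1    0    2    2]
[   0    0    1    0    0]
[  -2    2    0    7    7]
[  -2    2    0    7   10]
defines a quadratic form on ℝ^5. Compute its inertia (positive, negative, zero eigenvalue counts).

Answer: (4, 0, 1)

Derivation:
step 0: pivot 1 → sign +
step 1: pivot 1 → sign +
step 2: pivot 3 → sign +
step 3: pivot 3 → sign +
step 4: row/col 4 already zero → sign 0
signature = (4, 0, 1)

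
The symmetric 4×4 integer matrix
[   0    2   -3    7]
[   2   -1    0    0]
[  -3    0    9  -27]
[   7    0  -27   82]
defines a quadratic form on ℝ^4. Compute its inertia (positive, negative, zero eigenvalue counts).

Answer: (2, 2, 0)

Derivation:
step 0: pivot -1 → sign −
step 1: pivot 4 → sign +
step 2: pivot 27/4 → sign +
step 3: pivot -1/3 → sign −
signature = (2, 2, 0)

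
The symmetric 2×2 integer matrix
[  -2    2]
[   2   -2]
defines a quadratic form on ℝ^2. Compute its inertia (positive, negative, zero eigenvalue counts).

Answer: (0, 1, 1)

Derivation:
step 0: pivot -2 → sign −
step 1: row/col 1 already zero → sign 0
signature = (0, 1, 1)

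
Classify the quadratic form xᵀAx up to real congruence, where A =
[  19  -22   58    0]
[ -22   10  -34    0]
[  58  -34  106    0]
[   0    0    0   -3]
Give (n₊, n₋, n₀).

Answer: (1, 2, 1)

Derivation:
step 0: pivot 19 → sign +
step 1: pivot -294/19 → sign −
step 2: pivot -3 → sign −
step 3: row/col 3 already zero → sign 0
signature = (1, 2, 1)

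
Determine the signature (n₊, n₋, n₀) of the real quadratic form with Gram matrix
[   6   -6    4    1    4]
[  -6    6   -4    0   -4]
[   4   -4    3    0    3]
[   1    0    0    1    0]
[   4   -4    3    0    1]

Answer: (3, 2, 0)

Derivation:
step 0: pivot 6 → sign +
step 1: pivot 1/3 → sign +
step 2: pivot -1/2 → sign −
step 3: pivot 2 → sign +
step 4: pivot -2 → sign −
signature = (3, 2, 0)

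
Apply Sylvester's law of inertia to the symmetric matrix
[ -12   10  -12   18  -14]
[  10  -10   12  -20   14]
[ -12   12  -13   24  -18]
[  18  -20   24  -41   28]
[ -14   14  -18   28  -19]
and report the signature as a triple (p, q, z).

step 0: pivot -12 → sign −
step 1: pivot -5/3 → sign −
step 2: pivot 7/5 → sign +
step 3: pivot 1 → sign +
step 4: pivot -3/7 → sign −
signature = (2, 3, 0)

Answer: (2, 3, 0)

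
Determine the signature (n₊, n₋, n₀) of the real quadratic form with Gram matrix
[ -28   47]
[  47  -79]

step 0: pivot -28 → sign −
step 1: pivot -3/28 → sign −
signature = (0, 2, 0)

Answer: (0, 2, 0)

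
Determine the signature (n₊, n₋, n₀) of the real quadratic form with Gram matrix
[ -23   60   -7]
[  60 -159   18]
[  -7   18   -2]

Answer: (1, 2, 0)

Derivation:
step 0: pivot -23 → sign −
step 1: pivot -57/23 → sign −
step 2: pivot 3/19 → sign +
signature = (1, 2, 0)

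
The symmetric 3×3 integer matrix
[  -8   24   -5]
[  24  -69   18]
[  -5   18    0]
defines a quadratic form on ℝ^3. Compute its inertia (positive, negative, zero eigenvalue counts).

step 0: pivot -8 → sign −
step 1: pivot 3 → sign +
step 2: pivot 1/8 → sign +
signature = (2, 1, 0)

Answer: (2, 1, 0)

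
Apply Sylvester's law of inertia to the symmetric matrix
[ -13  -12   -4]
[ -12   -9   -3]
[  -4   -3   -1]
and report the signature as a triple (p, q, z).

step 0: pivot -13 → sign −
step 1: pivot 27/13 → sign +
step 2: row/col 2 already zero → sign 0
signature = (1, 1, 1)

Answer: (1, 1, 1)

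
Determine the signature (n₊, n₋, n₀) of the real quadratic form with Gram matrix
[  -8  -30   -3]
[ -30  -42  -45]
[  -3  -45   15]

Answer: (1, 2, 0)

Derivation:
step 0: pivot -8 → sign −
step 1: pivot 141/2 → sign +
step 2: pivot -3/94 → sign −
signature = (1, 2, 0)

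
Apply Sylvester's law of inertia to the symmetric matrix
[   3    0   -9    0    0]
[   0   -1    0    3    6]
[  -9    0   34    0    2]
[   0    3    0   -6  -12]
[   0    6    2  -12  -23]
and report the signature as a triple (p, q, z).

Answer: (4, 1, 0)

Derivation:
step 0: pivot 3 → sign +
step 1: pivot -1 → sign −
step 2: pivot 7 → sign +
step 3: pivot 3 → sign +
step 4: pivot 3/7 → sign +
signature = (4, 1, 0)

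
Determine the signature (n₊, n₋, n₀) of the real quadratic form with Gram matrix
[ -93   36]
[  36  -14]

Answer: (0, 2, 0)

Derivation:
step 0: pivot -93 → sign −
step 1: pivot -2/31 → sign −
signature = (0, 2, 0)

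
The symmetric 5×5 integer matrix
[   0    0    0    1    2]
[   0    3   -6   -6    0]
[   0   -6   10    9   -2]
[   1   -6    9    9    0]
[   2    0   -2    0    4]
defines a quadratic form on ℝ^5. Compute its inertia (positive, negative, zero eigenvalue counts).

step 0: pivot 3 → sign +
step 1: pivot -2 → sign −
step 2: pivot 3/2 → sign +
step 3: pivot -2/3 → sign −
step 4: row/col 4 already zero → sign 0
signature = (2, 2, 1)

Answer: (2, 2, 1)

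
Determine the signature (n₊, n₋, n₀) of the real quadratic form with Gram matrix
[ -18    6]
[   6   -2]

step 0: pivot -18 → sign −
step 1: row/col 1 already zero → sign 0
signature = (0, 1, 1)

Answer: (0, 1, 1)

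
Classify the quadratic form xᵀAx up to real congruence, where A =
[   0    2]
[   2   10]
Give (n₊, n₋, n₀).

Answer: (1, 1, 0)

Derivation:
step 0: pivot 10 → sign +
step 1: pivot -2/5 → sign −
signature = (1, 1, 0)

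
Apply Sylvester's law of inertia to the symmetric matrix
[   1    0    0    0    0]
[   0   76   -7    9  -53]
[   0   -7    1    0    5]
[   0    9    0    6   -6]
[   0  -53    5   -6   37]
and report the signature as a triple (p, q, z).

Answer: (4, 0, 1)

Derivation:
step 0: pivot 1 → sign +
step 1: pivot 76 → sign +
step 2: pivot 27/76 → sign +
step 3: pivot 3 → sign +
step 4: row/col 4 already zero → sign 0
signature = (4, 0, 1)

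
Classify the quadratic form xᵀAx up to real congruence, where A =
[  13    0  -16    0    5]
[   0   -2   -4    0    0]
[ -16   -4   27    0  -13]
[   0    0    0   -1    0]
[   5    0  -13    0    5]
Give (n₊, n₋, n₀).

Answer: (3, 2, 0)

Derivation:
step 0: pivot 13 → sign +
step 1: pivot -2 → sign −
step 2: pivot 199/13 → sign +
step 3: pivot -1 → sign −
step 4: pivot 3/199 → sign +
signature = (3, 2, 0)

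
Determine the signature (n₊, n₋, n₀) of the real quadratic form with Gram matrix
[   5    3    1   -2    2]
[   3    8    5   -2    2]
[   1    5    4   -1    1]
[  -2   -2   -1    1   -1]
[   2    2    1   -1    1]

Answer: (4, 0, 1)

Derivation:
step 0: pivot 5 → sign +
step 1: pivot 31/5 → sign +
step 2: pivot 21/31 → sign +
step 3: pivot 2/21 → sign +
step 4: row/col 4 already zero → sign 0
signature = (4, 0, 1)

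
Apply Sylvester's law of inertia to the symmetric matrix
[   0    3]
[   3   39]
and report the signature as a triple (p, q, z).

step 0: pivot 39 → sign +
step 1: pivot -3/13 → sign −
signature = (1, 1, 0)

Answer: (1, 1, 0)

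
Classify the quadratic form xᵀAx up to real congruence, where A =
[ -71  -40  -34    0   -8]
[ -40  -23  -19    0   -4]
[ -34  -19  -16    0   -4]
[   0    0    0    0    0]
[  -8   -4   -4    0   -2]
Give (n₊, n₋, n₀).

step 0: pivot -71 → sign −
step 1: pivot -33/71 → sign −
step 2: pivot 1/3 → sign +
step 3: pivot -6/11 → sign −
step 4: row/col 4 already zero → sign 0
signature = (1, 3, 1)

Answer: (1, 3, 1)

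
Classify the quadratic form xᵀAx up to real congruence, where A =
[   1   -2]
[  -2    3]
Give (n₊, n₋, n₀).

Answer: (1, 1, 0)

Derivation:
step 0: pivot 1 → sign +
step 1: pivot -1 → sign −
signature = (1, 1, 0)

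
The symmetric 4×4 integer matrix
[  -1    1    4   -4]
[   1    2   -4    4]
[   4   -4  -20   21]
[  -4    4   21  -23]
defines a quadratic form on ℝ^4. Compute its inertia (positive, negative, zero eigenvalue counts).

Answer: (1, 3, 0)

Derivation:
step 0: pivot -1 → sign −
step 1: pivot 3 → sign +
step 2: pivot -4 → sign −
step 3: pivot -3/4 → sign −
signature = (1, 3, 0)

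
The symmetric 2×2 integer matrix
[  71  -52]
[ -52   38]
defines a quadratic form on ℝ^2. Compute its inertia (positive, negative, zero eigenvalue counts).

Answer: (1, 1, 0)

Derivation:
step 0: pivot 71 → sign +
step 1: pivot -6/71 → sign −
signature = (1, 1, 0)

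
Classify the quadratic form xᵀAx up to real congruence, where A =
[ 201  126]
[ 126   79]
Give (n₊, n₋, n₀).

Answer: (2, 0, 0)

Derivation:
step 0: pivot 201 → sign +
step 1: pivot 1/67 → sign +
signature = (2, 0, 0)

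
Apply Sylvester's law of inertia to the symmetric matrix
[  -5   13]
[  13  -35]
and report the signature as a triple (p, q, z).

Answer: (0, 2, 0)

Derivation:
step 0: pivot -5 → sign −
step 1: pivot -6/5 → sign −
signature = (0, 2, 0)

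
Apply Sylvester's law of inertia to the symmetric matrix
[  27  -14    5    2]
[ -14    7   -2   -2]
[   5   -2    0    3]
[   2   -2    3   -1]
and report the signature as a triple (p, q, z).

step 0: pivot 27 → sign +
step 1: pivot -7/27 → sign −
step 2: pivot 3/7 → sign +
step 3: pivot 2 → sign +
signature = (3, 1, 0)

Answer: (3, 1, 0)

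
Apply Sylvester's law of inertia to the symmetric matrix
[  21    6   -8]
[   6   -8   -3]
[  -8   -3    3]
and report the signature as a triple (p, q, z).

Answer: (2, 1, 0)

Derivation:
step 0: pivot 21 → sign +
step 1: pivot -68/7 → sign −
step 2: pivot 1/204 → sign +
signature = (2, 1, 0)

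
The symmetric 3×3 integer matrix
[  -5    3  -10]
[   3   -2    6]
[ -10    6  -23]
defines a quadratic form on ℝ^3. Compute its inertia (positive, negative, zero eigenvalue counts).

Answer: (0, 3, 0)

Derivation:
step 0: pivot -5 → sign −
step 1: pivot -1/5 → sign −
step 2: pivot -3 → sign −
signature = (0, 3, 0)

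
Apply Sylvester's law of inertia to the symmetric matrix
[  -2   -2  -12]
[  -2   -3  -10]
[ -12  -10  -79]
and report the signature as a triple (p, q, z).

step 0: pivot -2 → sign −
step 1: pivot -1 → sign −
step 2: pivot -3 → sign −
signature = (0, 3, 0)

Answer: (0, 3, 0)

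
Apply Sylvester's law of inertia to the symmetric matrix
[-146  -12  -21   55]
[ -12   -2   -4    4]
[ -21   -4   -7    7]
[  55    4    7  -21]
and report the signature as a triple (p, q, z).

Answer: (1, 3, 0)

Derivation:
step 0: pivot -146 → sign −
step 1: pivot -74/73 → sign −
step 2: pivot 83/74 → sign +
step 3: pivot -6/83 → sign −
signature = (1, 3, 0)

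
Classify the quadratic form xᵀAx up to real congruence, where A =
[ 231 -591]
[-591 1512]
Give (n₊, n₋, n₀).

Answer: (1, 1, 0)

Derivation:
step 0: pivot 231 → sign +
step 1: pivot -3/77 → sign −
signature = (1, 1, 0)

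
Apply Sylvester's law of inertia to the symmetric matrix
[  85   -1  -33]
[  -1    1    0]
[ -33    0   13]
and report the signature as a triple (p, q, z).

step 0: pivot 85 → sign +
step 1: pivot 84/85 → sign +
step 2: pivot 1/28 → sign +
signature = (3, 0, 0)

Answer: (3, 0, 0)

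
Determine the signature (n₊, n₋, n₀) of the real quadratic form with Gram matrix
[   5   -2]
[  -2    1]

step 0: pivot 5 → sign +
step 1: pivot 1/5 → sign +
signature = (2, 0, 0)

Answer: (2, 0, 0)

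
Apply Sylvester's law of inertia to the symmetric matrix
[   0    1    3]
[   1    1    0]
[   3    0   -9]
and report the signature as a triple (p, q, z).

Answer: (1, 1, 1)

Derivation:
step 0: pivot 1 → sign +
step 1: pivot -1 → sign −
step 2: row/col 2 already zero → sign 0
signature = (1, 1, 1)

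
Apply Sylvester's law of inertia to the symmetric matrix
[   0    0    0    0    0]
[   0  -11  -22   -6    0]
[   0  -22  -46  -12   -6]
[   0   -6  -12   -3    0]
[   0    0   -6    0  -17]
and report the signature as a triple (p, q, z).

Answer: (2, 2, 1)

Derivation:
step 0: pivot -11 → sign −
step 1: pivot -2 → sign −
step 2: pivot 3/11 → sign +
step 3: pivot 1 → sign +
step 4: row/col 4 already zero → sign 0
signature = (2, 2, 1)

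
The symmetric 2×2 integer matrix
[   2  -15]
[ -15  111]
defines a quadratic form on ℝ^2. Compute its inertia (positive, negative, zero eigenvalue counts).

Answer: (1, 1, 0)

Derivation:
step 0: pivot 2 → sign +
step 1: pivot -3/2 → sign −
signature = (1, 1, 0)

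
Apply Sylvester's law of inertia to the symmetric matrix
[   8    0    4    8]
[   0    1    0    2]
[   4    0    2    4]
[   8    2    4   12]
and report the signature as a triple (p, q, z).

step 0: pivot 8 → sign +
step 1: pivot 1 → sign +
step 2: row/col 2 already zero → sign 0
step 3: row/col 3 already zero → sign 0
signature = (2, 0, 2)

Answer: (2, 0, 2)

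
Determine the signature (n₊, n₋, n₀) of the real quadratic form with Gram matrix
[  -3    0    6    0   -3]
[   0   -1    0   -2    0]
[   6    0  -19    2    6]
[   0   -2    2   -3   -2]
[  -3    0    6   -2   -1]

step 0: pivot -3 → sign −
step 1: pivot -1 → sign −
step 2: pivot -7 → sign −
step 3: pivot 11/7 → sign +
step 4: pivot -6/11 → sign −
signature = (1, 4, 0)

Answer: (1, 4, 0)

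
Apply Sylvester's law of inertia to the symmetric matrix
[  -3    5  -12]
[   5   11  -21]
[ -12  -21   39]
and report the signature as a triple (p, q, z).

step 0: pivot -3 → sign −
step 1: pivot 58/3 → sign +
step 2: pivot 3/58 → sign +
signature = (2, 1, 0)

Answer: (2, 1, 0)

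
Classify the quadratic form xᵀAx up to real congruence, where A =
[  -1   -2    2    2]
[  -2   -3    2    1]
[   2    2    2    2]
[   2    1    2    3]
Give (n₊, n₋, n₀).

step 0: pivot -1 → sign −
step 1: pivot 1 → sign +
step 2: pivot 2 → sign +
step 3: pivot -2 → sign −
signature = (2, 2, 0)

Answer: (2, 2, 0)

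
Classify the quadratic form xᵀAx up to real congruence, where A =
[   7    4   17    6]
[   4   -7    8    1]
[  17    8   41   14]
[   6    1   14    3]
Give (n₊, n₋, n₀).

step 0: pivot 7 → sign +
step 1: pivot -65/7 → sign −
step 2: pivot 2/65 → sign +
step 3: pivot -2 → sign −
signature = (2, 2, 0)

Answer: (2, 2, 0)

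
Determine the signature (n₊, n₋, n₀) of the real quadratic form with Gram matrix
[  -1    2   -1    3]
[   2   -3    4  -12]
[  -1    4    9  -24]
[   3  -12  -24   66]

Answer: (3, 1, 0)

Derivation:
step 0: pivot -1 → sign −
step 1: pivot 1 → sign +
step 2: pivot 6 → sign +
step 3: pivot 3/2 → sign +
signature = (3, 1, 0)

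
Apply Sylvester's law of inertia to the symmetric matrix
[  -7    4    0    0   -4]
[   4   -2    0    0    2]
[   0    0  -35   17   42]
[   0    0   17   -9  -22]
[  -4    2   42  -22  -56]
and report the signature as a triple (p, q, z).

Answer: (1, 4, 0)

Derivation:
step 0: pivot -7 → sign −
step 1: pivot 2/7 → sign +
step 2: pivot -35 → sign −
step 3: pivot -26/35 → sign −
step 4: pivot -2/13 → sign −
signature = (1, 4, 0)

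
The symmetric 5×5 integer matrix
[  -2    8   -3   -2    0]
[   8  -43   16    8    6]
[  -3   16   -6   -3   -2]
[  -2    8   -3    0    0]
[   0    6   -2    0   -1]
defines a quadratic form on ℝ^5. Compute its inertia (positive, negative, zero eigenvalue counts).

Answer: (2, 3, 0)

Derivation:
step 0: pivot -2 → sign −
step 1: pivot -11 → sign −
step 2: pivot -1/22 → sign −
step 3: pivot 2 → sign +
step 4: pivot 3 → sign +
signature = (2, 3, 0)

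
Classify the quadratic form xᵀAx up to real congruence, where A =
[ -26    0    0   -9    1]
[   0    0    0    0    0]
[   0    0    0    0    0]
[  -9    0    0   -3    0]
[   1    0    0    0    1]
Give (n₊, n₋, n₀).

Answer: (1, 1, 3)

Derivation:
step 0: pivot -26 → sign −
step 1: pivot 3/26 → sign +
step 2: row/col 2 already zero → sign 0
step 3: row/col 3 already zero → sign 0
step 4: row/col 4 already zero → sign 0
signature = (1, 1, 3)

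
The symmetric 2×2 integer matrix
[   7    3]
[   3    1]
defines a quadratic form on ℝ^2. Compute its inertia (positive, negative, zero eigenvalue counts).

step 0: pivot 7 → sign +
step 1: pivot -2/7 → sign −
signature = (1, 1, 0)

Answer: (1, 1, 0)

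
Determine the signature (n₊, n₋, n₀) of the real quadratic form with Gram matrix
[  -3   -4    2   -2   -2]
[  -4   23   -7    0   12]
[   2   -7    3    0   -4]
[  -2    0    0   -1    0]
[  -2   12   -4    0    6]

Answer: (2, 2, 1)

Derivation:
step 0: pivot -3 → sign −
step 1: pivot 85/3 → sign +
step 2: pivot 88/85 → sign +
step 3: pivot -1/11 → sign −
step 4: row/col 4 already zero → sign 0
signature = (2, 2, 1)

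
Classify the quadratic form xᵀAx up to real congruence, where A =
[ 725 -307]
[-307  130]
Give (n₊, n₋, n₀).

step 0: pivot 725 → sign +
step 1: pivot 1/725 → sign +
signature = (2, 0, 0)

Answer: (2, 0, 0)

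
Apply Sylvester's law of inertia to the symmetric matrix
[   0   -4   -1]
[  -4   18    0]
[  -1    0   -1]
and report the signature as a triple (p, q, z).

step 0: pivot 18 → sign +
step 1: pivot -8/9 → sign −
step 2: pivot 1/8 → sign +
signature = (2, 1, 0)

Answer: (2, 1, 0)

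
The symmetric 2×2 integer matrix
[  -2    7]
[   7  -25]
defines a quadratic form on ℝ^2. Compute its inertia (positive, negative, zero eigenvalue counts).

Answer: (0, 2, 0)

Derivation:
step 0: pivot -2 → sign −
step 1: pivot -1/2 → sign −
signature = (0, 2, 0)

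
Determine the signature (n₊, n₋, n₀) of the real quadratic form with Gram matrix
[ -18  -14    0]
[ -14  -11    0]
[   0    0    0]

step 0: pivot -18 → sign −
step 1: pivot -1/9 → sign −
step 2: row/col 2 already zero → sign 0
signature = (0, 2, 1)

Answer: (0, 2, 1)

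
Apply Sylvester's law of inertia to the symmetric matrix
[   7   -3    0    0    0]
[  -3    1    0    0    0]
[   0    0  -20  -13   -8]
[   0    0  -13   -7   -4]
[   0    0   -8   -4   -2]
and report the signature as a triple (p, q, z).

Answer: (3, 2, 0)

Derivation:
step 0: pivot 7 → sign +
step 1: pivot -2/7 → sign −
step 2: pivot -20 → sign −
step 3: pivot 29/20 → sign +
step 4: pivot 6/29 → sign +
signature = (3, 2, 0)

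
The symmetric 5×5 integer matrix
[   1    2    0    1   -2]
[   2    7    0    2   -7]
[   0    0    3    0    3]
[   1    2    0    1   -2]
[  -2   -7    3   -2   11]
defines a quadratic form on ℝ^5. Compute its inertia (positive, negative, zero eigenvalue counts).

step 0: pivot 1 → sign +
step 1: pivot 3 → sign +
step 2: pivot 3 → sign +
step 3: pivot 1 → sign +
step 4: row/col 4 already zero → sign 0
signature = (4, 0, 1)

Answer: (4, 0, 1)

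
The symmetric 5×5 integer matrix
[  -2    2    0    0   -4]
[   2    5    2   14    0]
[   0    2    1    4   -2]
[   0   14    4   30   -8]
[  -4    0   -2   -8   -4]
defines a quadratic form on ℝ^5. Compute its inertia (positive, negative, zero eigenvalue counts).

step 0: pivot -2 → sign −
step 1: pivot 7 → sign +
step 2: pivot 3/7 → sign +
step 3: pivot 2 → sign +
step 4: row/col 4 already zero → sign 0
signature = (3, 1, 1)

Answer: (3, 1, 1)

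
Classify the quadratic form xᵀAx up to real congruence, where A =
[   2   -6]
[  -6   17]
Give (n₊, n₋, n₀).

step 0: pivot 2 → sign +
step 1: pivot -1 → sign −
signature = (1, 1, 0)

Answer: (1, 1, 0)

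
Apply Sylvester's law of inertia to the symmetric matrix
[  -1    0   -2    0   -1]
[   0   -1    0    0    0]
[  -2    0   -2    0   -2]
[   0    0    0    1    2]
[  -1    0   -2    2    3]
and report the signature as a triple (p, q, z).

step 0: pivot -1 → sign −
step 1: pivot -1 → sign −
step 2: pivot 2 → sign +
step 3: pivot 1 → sign +
step 4: row/col 4 already zero → sign 0
signature = (2, 2, 1)

Answer: (2, 2, 1)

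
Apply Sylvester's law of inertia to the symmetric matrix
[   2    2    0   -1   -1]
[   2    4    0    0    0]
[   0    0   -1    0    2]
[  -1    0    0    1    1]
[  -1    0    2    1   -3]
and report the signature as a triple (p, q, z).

step 0: pivot 2 → sign +
step 1: pivot 2 → sign +
step 2: pivot -1 → sign −
step 3: row/col 3 already zero → sign 0
step 4: row/col 4 already zero → sign 0
signature = (2, 1, 2)

Answer: (2, 1, 2)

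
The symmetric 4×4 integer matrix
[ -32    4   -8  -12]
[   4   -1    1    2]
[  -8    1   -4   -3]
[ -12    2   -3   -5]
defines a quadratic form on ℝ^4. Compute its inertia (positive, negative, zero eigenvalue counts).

Answer: (0, 3, 1)

Derivation:
step 0: pivot -32 → sign −
step 1: pivot -1/2 → sign −
step 2: pivot -2 → sign −
step 3: row/col 3 already zero → sign 0
signature = (0, 3, 1)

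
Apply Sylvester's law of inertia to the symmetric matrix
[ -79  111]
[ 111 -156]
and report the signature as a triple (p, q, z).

step 0: pivot -79 → sign −
step 1: pivot -3/79 → sign −
signature = (0, 2, 0)

Answer: (0, 2, 0)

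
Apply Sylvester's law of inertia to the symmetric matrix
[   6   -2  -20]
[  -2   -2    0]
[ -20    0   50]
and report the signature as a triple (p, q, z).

step 0: pivot 6 → sign +
step 1: pivot -8/3 → sign −
step 2: row/col 2 already zero → sign 0
signature = (1, 1, 1)

Answer: (1, 1, 1)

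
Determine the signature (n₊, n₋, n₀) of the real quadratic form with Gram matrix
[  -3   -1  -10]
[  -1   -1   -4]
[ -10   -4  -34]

Answer: (0, 2, 1)

Derivation:
step 0: pivot -3 → sign −
step 1: pivot -2/3 → sign −
step 2: row/col 2 already zero → sign 0
signature = (0, 2, 1)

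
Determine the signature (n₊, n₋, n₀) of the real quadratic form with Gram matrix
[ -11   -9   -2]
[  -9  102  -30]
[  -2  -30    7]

step 0: pivot -11 → sign −
step 1: pivot 1203/11 → sign +
step 2: pivot 3/401 → sign +
signature = (2, 1, 0)

Answer: (2, 1, 0)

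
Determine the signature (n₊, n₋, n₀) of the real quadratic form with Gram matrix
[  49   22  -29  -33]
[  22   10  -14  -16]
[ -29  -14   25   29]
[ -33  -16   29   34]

step 0: pivot 49 → sign +
step 1: pivot 6/49 → sign +
step 2: pivot 1/3 → sign +
step 3: row/col 3 already zero → sign 0
signature = (3, 0, 1)

Answer: (3, 0, 1)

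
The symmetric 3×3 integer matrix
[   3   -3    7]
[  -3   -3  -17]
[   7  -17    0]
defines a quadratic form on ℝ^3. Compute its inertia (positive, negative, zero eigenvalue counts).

step 0: pivot 3 → sign +
step 1: pivot -6 → sign −
step 2: pivot 1/3 → sign +
signature = (2, 1, 0)

Answer: (2, 1, 0)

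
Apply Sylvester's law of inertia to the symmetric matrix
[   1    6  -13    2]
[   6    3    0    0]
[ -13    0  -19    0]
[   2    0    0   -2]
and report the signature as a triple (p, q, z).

step 0: pivot 1 → sign +
step 1: pivot -33 → sign −
step 2: pivot -40/11 → sign −
step 3: pivot -1/10 → sign −
signature = (1, 3, 0)

Answer: (1, 3, 0)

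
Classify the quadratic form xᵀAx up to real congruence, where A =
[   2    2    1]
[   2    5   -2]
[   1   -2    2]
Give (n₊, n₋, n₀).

step 0: pivot 2 → sign +
step 1: pivot 3 → sign +
step 2: pivot -3/2 → sign −
signature = (2, 1, 0)

Answer: (2, 1, 0)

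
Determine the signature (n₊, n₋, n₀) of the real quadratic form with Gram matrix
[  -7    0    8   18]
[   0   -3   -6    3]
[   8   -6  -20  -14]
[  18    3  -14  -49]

step 0: pivot -7 → sign −
step 1: pivot -3 → sign −
step 2: pivot 8/7 → sign +
step 3: row/col 3 already zero → sign 0
signature = (1, 2, 1)

Answer: (1, 2, 1)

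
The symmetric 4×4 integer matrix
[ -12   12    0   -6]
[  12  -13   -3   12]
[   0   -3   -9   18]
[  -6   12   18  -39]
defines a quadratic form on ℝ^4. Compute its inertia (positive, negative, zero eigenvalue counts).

step 0: pivot -12 → sign −
step 1: pivot -1 → sign −
step 2: row/col 2 already zero → sign 0
step 3: row/col 3 already zero → sign 0
signature = (0, 2, 2)

Answer: (0, 2, 2)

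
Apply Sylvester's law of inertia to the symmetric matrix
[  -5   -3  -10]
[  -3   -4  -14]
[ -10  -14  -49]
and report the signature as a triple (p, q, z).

Answer: (1, 2, 0)

Derivation:
step 0: pivot -5 → sign −
step 1: pivot -11/5 → sign −
step 2: pivot 1/11 → sign +
signature = (1, 2, 0)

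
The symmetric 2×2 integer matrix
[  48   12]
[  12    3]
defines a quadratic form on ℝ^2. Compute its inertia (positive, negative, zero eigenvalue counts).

Answer: (1, 0, 1)

Derivation:
step 0: pivot 48 → sign +
step 1: row/col 1 already zero → sign 0
signature = (1, 0, 1)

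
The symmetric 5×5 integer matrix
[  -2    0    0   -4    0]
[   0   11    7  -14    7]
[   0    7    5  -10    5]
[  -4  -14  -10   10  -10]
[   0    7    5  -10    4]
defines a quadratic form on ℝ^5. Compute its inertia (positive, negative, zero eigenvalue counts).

step 0: pivot -2 → sign −
step 1: pivot 11 → sign +
step 2: pivot 6/11 → sign +
step 3: pivot -2 → sign −
step 4: pivot -1 → sign −
signature = (2, 3, 0)

Answer: (2, 3, 0)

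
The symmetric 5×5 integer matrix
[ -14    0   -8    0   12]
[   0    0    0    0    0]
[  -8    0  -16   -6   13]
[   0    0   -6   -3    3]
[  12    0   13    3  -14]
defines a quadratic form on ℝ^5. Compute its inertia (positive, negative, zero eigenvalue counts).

Answer: (1, 3, 1)

Derivation:
step 0: pivot -14 → sign −
step 1: pivot -80/7 → sign −
step 2: pivot 3/20 → sign +
step 3: pivot -3/4 → sign −
step 4: row/col 4 already zero → sign 0
signature = (1, 3, 1)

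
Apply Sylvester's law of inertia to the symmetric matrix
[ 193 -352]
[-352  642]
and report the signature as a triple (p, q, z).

Answer: (2, 0, 0)

Derivation:
step 0: pivot 193 → sign +
step 1: pivot 2/193 → sign +
signature = (2, 0, 0)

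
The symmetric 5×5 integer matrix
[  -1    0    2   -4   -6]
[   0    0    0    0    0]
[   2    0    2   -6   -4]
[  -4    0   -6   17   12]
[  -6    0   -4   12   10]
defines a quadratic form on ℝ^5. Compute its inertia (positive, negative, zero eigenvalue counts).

step 0: pivot -1 → sign −
step 1: pivot 6 → sign +
step 2: pivot 1/3 → sign +
step 3: pivot -2 → sign −
step 4: row/col 4 already zero → sign 0
signature = (2, 2, 1)

Answer: (2, 2, 1)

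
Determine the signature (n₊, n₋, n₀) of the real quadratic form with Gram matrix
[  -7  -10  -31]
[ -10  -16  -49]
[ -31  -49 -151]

step 0: pivot -7 → sign −
step 1: pivot -12/7 → sign −
step 2: pivot -3/4 → sign −
signature = (0, 3, 0)

Answer: (0, 3, 0)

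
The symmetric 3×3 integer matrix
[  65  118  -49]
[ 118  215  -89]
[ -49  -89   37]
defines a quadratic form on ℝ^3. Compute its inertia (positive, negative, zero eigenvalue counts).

step 0: pivot 65 → sign +
step 1: pivot 51/65 → sign +
step 2: pivot 1/17 → sign +
signature = (3, 0, 0)

Answer: (3, 0, 0)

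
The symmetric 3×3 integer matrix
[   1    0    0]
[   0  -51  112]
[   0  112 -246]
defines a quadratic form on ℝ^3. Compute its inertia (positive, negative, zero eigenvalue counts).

Answer: (1, 2, 0)

Derivation:
step 0: pivot 1 → sign +
step 1: pivot -51 → sign −
step 2: pivot -2/51 → sign −
signature = (1, 2, 0)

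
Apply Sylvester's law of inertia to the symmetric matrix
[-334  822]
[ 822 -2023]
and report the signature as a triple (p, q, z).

Answer: (1, 1, 0)

Derivation:
step 0: pivot -334 → sign −
step 1: pivot 1/167 → sign +
signature = (1, 1, 0)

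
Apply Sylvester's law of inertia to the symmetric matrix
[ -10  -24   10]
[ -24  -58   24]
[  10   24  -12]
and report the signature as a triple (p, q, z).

Answer: (0, 3, 0)

Derivation:
step 0: pivot -10 → sign −
step 1: pivot -2/5 → sign −
step 2: pivot -2 → sign −
signature = (0, 3, 0)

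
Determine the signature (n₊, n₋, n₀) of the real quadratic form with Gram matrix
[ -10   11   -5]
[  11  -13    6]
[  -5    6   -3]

step 0: pivot -10 → sign −
step 1: pivot -9/10 → sign −
step 2: pivot -2/9 → sign −
signature = (0, 3, 0)

Answer: (0, 3, 0)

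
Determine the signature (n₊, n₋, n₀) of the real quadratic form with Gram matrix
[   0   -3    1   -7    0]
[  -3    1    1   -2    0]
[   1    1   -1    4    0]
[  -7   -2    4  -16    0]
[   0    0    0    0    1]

Answer: (2, 3, 0)

Derivation:
step 0: pivot 1 → sign +
step 1: pivot -9 → sign −
step 2: pivot -2/9 → sign −
step 3: pivot -1 → sign −
step 4: pivot 1 → sign +
signature = (2, 3, 0)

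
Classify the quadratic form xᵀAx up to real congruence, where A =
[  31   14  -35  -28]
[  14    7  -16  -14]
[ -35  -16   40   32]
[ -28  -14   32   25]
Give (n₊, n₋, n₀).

step 0: pivot 31 → sign +
step 1: pivot 21/31 → sign +
step 2: pivot 3/7 → sign +
step 3: pivot -3 → sign −
signature = (3, 1, 0)

Answer: (3, 1, 0)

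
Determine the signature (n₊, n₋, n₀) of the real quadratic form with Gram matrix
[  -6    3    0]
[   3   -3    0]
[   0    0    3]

step 0: pivot -6 → sign −
step 1: pivot -3/2 → sign −
step 2: pivot 3 → sign +
signature = (1, 2, 0)

Answer: (1, 2, 0)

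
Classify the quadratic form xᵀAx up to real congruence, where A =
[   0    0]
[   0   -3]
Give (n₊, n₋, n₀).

step 0: pivot -3 → sign −
step 1: row/col 1 already zero → sign 0
signature = (0, 1, 1)

Answer: (0, 1, 1)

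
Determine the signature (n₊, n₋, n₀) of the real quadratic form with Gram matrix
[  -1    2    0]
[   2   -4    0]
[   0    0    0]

Answer: (0, 1, 2)

Derivation:
step 0: pivot -1 → sign −
step 1: row/col 1 already zero → sign 0
step 2: row/col 2 already zero → sign 0
signature = (0, 1, 2)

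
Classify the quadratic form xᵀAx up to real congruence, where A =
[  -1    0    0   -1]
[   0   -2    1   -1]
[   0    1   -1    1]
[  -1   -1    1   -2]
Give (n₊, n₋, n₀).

Answer: (0, 3, 1)

Derivation:
step 0: pivot -1 → sign −
step 1: pivot -2 → sign −
step 2: pivot -1/2 → sign −
step 3: row/col 3 already zero → sign 0
signature = (0, 3, 1)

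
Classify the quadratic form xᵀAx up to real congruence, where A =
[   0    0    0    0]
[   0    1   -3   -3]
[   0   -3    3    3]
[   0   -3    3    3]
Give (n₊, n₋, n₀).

Answer: (1, 1, 2)

Derivation:
step 0: pivot 1 → sign +
step 1: pivot -6 → sign −
step 2: row/col 2 already zero → sign 0
step 3: row/col 3 already zero → sign 0
signature = (1, 1, 2)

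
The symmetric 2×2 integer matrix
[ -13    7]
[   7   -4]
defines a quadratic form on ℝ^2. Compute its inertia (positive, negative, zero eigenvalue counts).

Answer: (0, 2, 0)

Derivation:
step 0: pivot -13 → sign −
step 1: pivot -3/13 → sign −
signature = (0, 2, 0)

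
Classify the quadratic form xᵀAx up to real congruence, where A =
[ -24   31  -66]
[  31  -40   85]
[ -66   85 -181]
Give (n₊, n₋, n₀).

Answer: (1, 2, 0)

Derivation:
step 0: pivot -24 → sign −
step 1: pivot 1/24 → sign +
step 2: pivot -1 → sign −
signature = (1, 2, 0)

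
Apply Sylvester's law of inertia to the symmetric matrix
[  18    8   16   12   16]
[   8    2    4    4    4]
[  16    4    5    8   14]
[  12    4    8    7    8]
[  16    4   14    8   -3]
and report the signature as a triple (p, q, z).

Answer: (3, 2, 0)

Derivation:
step 0: pivot 18 → sign +
step 1: pivot -14/9 → sign −
step 2: pivot -3 → sign −
step 3: pivot 1/7 → sign +
step 4: pivot 1 → sign +
signature = (3, 2, 0)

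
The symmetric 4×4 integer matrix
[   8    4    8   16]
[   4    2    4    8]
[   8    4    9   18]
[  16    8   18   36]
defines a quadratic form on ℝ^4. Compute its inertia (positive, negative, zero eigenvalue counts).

step 0: pivot 8 → sign +
step 1: pivot 1 → sign +
step 2: row/col 2 already zero → sign 0
step 3: row/col 3 already zero → sign 0
signature = (2, 0, 2)

Answer: (2, 0, 2)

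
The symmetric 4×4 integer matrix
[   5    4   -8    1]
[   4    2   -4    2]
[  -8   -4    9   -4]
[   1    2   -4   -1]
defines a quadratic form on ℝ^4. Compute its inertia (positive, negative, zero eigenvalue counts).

Answer: (2, 1, 1)

Derivation:
step 0: pivot 5 → sign +
step 1: pivot -6/5 → sign −
step 2: pivot 1 → sign +
step 3: row/col 3 already zero → sign 0
signature = (2, 1, 1)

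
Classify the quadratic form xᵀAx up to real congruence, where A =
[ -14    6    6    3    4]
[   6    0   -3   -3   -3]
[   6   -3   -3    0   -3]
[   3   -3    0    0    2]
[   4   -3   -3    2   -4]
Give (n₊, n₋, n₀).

Answer: (3, 2, 0)

Derivation:
step 0: pivot -14 → sign −
step 1: pivot 18/7 → sign +
step 2: pivot -1/2 → sign −
step 3: pivot 3/2 → sign +
step 4: pivot 1/3 → sign +
signature = (3, 2, 0)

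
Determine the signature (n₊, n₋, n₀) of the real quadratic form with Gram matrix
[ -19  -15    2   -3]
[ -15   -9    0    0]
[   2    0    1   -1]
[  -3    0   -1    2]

Answer: (3, 1, 0)

Derivation:
step 0: pivot -19 → sign −
step 1: pivot 54/19 → sign +
step 2: pivot 1/3 → sign +
step 3: pivot 1/2 → sign +
signature = (3, 1, 0)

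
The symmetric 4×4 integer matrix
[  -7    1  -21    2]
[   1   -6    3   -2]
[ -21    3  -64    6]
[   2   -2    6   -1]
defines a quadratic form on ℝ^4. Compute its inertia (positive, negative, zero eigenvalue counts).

step 0: pivot -7 → sign −
step 1: pivot -41/7 → sign −
step 2: pivot -1 → sign −
step 3: pivot 3/41 → sign +
signature = (1, 3, 0)

Answer: (1, 3, 0)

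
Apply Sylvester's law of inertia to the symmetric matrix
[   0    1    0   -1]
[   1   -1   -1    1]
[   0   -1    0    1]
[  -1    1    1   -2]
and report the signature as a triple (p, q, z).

Answer: (1, 2, 1)

Derivation:
step 0: pivot -1 → sign −
step 1: pivot 1 → sign +
step 2: pivot -1 → sign −
step 3: row/col 3 already zero → sign 0
signature = (1, 2, 1)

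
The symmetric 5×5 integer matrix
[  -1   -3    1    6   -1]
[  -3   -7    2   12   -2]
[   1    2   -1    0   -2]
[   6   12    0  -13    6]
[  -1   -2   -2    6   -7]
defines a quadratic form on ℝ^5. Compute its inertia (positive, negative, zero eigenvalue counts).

Answer: (2, 3, 0)

Derivation:
step 0: pivot -1 → sign −
step 1: pivot 2 → sign +
step 2: pivot -1/2 → sign −
step 3: pivot 23 → sign +
step 4: pivot -6/23 → sign −
signature = (2, 3, 0)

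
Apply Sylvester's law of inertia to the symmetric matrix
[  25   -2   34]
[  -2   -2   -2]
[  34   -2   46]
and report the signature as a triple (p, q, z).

step 0: pivot 25 → sign +
step 1: pivot -54/25 → sign −
step 2: row/col 2 already zero → sign 0
signature = (1, 1, 1)

Answer: (1, 1, 1)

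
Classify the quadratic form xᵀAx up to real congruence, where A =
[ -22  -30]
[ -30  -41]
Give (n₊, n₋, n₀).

step 0: pivot -22 → sign −
step 1: pivot -1/11 → sign −
signature = (0, 2, 0)

Answer: (0, 2, 0)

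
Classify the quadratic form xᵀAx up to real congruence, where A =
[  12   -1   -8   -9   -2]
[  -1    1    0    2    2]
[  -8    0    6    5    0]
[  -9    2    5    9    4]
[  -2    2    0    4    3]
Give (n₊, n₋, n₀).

step 0: pivot 12 → sign +
step 1: pivot 11/12 → sign +
step 2: pivot 2/11 → sign +
step 3: pivot 1/2 → sign +
step 4: pivot -1 → sign −
signature = (4, 1, 0)

Answer: (4, 1, 0)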